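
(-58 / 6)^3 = -903.30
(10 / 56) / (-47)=-5 / 1316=-0.00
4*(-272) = -1088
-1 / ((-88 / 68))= 17 / 22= 0.77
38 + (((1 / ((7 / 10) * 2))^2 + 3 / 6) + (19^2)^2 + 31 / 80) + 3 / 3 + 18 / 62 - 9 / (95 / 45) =300979651131 / 2308880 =130357.42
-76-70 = -146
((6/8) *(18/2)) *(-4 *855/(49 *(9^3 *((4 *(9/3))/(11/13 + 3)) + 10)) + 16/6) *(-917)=-6523231329/399784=-16316.89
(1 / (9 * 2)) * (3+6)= 1 / 2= 0.50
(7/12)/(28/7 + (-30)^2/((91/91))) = 7/10848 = 0.00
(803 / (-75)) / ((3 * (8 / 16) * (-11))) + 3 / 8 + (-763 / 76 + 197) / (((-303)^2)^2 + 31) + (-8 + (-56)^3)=-25313252919552301423 / 144134061955200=-175622.98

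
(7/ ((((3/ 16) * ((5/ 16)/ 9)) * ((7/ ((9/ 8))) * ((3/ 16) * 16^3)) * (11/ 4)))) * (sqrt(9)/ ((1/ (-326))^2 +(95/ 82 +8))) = 58823766/ 2194867345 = 0.03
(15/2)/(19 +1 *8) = 5/18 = 0.28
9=9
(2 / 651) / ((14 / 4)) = 4 / 4557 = 0.00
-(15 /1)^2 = -225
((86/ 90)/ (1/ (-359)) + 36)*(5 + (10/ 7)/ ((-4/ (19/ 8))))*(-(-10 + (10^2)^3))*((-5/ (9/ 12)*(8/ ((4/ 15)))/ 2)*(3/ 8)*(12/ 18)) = -1784677986375/ 56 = -31869249756.70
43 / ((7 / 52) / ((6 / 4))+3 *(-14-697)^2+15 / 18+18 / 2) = 559 / 19715448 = 0.00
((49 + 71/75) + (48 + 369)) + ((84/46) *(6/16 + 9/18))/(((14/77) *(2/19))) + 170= 19883953/27600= 720.43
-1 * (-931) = 931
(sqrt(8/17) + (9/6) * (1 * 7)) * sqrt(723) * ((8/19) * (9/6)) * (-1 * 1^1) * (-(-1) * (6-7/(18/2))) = -658 * sqrt(723)/19-376 * sqrt(24582)/969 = -992.03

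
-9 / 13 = -0.69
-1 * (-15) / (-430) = -3 / 86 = -0.03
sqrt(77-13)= 8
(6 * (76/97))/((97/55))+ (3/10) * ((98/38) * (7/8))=47803461/14301680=3.34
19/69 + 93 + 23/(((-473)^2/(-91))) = 1439775427/15437301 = 93.27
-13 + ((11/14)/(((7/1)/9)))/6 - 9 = -21.83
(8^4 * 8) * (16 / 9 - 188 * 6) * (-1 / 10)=166068224 / 45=3690404.98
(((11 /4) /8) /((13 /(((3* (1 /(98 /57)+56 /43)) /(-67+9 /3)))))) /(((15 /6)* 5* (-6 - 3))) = 87329 /4207257600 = 0.00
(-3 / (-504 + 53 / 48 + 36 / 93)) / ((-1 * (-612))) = 124 / 12711461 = 0.00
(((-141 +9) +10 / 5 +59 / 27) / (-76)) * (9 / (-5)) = -3451 / 1140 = -3.03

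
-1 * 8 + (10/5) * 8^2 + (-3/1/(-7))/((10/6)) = 4209/35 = 120.26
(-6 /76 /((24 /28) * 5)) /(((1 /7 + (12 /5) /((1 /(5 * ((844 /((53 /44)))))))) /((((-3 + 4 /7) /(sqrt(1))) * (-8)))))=-0.00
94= 94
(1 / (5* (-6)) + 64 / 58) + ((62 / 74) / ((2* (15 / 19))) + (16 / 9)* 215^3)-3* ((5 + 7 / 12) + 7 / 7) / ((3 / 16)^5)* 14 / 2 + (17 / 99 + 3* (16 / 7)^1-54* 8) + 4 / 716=306750043170101522 / 17968828185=17071232.47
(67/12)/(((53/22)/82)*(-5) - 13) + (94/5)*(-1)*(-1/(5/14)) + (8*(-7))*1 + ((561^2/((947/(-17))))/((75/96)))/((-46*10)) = 2312248755811/193717491375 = 11.94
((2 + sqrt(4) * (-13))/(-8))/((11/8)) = 24/11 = 2.18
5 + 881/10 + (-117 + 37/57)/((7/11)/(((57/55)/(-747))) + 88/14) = 168516257/1805070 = 93.36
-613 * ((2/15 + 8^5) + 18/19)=-20087446.47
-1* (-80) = 80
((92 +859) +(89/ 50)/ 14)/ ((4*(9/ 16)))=665789/ 1575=422.72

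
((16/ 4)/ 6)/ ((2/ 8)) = 8/ 3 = 2.67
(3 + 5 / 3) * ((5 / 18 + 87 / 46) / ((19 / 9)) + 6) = 42994 / 1311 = 32.79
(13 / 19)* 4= 52 / 19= 2.74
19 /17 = 1.12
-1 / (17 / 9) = -9 / 17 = -0.53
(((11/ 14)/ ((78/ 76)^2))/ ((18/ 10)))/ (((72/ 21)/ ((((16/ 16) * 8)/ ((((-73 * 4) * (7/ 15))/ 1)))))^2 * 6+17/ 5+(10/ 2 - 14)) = 496375/ 24504049206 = 0.00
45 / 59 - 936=-935.24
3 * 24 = 72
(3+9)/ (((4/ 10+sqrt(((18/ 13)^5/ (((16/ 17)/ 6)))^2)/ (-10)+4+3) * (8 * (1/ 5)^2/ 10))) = 696174375/ 7714843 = 90.24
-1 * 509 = -509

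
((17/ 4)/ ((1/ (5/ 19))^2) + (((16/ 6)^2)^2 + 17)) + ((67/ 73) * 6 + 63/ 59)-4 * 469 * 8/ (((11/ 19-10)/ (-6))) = -855183532476863/ 90173746692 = -9483.73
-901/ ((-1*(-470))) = -901/ 470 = -1.92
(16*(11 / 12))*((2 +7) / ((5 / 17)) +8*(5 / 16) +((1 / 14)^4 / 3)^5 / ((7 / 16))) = 16193313647621524943186853943 / 33356180268377214247157760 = 485.47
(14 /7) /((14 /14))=2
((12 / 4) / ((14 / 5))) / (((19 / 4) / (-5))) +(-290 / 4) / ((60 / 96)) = -15578 / 133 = -117.13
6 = 6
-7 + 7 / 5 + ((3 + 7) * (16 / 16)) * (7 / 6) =91 / 15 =6.07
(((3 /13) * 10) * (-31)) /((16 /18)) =-4185 /52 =-80.48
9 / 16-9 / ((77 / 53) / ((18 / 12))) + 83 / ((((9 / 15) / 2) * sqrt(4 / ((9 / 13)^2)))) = 87.04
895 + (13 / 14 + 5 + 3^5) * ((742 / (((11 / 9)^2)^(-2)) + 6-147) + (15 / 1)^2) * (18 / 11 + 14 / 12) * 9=525712498805 / 48114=10926393.54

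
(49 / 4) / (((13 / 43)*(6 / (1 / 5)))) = 2107 / 1560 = 1.35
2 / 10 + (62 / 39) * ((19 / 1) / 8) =3101 / 780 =3.98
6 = 6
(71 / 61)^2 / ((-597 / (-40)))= 0.09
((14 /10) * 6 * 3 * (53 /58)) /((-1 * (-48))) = 1113 /2320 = 0.48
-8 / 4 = -2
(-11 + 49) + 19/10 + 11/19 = 7691/190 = 40.48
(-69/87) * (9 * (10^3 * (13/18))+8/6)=-448592/87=-5156.23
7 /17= 0.41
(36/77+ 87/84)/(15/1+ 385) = 463/123200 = 0.00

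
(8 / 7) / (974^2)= 2 / 1660183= 0.00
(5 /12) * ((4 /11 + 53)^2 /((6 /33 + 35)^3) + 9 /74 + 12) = 261355700285 /51469015464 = 5.08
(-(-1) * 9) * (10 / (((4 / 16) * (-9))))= -40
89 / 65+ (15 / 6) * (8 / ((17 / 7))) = 10613 / 1105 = 9.60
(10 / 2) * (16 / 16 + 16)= 85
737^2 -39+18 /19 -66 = 10318234 /19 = 543064.95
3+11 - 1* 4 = 10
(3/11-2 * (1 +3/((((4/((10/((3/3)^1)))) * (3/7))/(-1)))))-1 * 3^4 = -525/11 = -47.73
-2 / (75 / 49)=-98 / 75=-1.31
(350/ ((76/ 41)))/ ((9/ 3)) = 7175/ 114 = 62.94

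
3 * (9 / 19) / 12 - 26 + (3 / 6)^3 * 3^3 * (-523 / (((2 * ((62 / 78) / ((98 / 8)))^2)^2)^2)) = -47720452205476872189562005513163 / 135936803016311570432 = -351048804640.13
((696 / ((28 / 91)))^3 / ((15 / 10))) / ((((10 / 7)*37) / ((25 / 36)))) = 3750784310 / 37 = 101372548.92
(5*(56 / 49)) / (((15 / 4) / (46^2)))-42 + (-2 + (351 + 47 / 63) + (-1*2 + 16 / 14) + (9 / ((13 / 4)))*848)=4815374 / 819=5879.58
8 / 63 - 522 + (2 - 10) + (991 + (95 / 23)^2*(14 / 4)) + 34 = 36982219 / 66654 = 554.84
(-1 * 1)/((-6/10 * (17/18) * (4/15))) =225/34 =6.62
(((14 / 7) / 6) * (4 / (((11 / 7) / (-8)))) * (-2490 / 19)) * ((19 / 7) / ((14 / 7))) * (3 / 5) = 7968 / 11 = 724.36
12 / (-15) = -0.80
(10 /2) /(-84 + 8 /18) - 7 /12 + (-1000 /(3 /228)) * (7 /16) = -33250.64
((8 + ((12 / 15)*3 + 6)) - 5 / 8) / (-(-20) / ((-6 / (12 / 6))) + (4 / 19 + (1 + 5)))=-35967 / 1040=-34.58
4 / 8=1 / 2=0.50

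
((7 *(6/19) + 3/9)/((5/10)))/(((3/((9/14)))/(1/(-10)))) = -29/266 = -0.11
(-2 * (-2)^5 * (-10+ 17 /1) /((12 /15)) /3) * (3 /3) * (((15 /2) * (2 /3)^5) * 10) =448000 /243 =1843.62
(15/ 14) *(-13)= -195/ 14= -13.93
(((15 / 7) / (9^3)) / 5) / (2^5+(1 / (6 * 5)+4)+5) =10 / 697977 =0.00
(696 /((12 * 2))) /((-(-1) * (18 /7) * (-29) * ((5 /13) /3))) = -91 /30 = -3.03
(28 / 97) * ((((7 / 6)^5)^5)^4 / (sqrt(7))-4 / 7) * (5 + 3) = -128 / 97 + 3234476509624757991344647769100216810857203198904625400933895331391691459636928060001 * sqrt(7) / 1980372077484589934105592372322862768503216872371144454364936898057538210103296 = 4321217.18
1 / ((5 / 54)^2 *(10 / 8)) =11664 / 125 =93.31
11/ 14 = 0.79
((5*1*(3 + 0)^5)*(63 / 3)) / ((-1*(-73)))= 25515 / 73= 349.52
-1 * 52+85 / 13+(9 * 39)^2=1601022 / 13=123155.54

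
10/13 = 0.77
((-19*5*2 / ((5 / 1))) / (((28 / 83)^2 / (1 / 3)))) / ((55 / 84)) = -130891 / 770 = -169.99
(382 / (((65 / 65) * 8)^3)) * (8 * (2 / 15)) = 191 / 240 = 0.80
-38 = -38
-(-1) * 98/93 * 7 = 686/93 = 7.38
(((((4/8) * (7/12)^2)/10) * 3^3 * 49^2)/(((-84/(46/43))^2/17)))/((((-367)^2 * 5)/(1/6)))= 0.00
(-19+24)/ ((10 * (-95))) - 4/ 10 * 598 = -239.21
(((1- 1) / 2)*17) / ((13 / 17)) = 0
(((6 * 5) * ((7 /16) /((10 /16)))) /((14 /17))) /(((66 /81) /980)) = 337365 /11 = 30669.55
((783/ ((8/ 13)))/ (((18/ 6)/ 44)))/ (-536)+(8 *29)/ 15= -311141/ 16080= -19.35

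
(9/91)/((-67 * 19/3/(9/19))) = -243/2201017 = -0.00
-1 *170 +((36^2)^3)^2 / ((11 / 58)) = 274826117622653778098 / 11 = 24984192511150343463.45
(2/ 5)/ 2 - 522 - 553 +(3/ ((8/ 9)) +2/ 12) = -128551/ 120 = -1071.26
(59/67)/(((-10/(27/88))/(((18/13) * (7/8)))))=-100359/3065920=-0.03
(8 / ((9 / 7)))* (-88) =-4928 / 9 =-547.56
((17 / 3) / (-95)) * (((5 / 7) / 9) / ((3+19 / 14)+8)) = -34 / 88749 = -0.00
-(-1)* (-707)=-707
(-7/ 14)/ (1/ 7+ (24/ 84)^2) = -49/ 22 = -2.23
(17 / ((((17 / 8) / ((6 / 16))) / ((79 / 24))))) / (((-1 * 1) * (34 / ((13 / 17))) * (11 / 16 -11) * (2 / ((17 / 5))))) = 1027 / 28050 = 0.04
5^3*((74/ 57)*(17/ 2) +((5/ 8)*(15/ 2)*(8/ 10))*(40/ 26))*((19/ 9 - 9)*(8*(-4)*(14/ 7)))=6176192000/ 6669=926104.66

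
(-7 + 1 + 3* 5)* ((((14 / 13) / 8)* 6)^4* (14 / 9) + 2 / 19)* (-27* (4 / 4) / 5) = -809426439 / 21706360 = -37.29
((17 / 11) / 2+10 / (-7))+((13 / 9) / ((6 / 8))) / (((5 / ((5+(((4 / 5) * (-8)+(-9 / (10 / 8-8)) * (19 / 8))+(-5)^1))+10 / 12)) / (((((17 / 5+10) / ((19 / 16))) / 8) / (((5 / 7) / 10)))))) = -62250907 / 3291750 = -18.91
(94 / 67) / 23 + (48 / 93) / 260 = 195574 / 3105115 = 0.06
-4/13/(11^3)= -0.00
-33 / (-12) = 2.75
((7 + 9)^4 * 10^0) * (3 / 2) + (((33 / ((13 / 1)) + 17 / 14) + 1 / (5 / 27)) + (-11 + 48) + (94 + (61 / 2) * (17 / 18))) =1612987057 / 16380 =98472.96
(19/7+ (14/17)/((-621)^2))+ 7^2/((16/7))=24.15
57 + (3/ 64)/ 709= 2586435/ 45376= 57.00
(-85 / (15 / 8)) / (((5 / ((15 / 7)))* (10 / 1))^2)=-102 / 1225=-0.08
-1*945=-945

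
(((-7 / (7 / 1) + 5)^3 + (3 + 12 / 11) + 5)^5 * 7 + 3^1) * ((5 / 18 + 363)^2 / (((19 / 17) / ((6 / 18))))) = 569808108726218072851699 / 991429956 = 574733600974850.99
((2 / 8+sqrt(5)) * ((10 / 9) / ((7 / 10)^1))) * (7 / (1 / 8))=200 / 9+800 * sqrt(5) / 9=220.98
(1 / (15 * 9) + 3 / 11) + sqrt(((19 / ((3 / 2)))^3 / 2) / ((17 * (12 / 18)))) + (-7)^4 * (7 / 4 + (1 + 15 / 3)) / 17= 1104.32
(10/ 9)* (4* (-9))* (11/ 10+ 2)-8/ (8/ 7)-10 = -141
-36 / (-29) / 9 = 4 / 29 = 0.14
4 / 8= 1 / 2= 0.50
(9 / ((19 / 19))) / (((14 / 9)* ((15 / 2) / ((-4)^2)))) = 432 / 35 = 12.34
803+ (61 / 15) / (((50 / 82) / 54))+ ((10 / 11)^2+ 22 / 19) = 334828757 / 287375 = 1165.13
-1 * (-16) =16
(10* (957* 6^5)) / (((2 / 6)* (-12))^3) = -1162755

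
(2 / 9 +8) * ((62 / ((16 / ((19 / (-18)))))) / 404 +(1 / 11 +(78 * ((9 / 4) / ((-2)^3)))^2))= 45587462719 / 11518848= 3957.64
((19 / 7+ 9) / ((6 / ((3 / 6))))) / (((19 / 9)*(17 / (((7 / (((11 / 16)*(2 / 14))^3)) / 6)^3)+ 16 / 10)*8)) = 652865065279385763840 / 18072154365121176128839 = 0.04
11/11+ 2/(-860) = 429/430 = 1.00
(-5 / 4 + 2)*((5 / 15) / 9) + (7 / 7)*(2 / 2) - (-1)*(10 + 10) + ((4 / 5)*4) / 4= 3929 / 180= 21.83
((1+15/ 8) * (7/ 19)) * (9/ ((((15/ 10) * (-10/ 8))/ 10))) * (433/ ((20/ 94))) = -9829533/ 95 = -103468.77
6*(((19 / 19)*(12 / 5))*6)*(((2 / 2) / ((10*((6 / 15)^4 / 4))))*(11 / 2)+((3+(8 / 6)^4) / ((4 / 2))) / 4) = 112373 / 15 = 7491.53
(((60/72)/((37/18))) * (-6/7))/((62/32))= -1440/8029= -0.18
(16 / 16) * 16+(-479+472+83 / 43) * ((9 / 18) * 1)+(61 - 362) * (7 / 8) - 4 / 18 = -774409 / 3096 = -250.13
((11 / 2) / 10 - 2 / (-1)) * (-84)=-1071 / 5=-214.20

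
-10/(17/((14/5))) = -28/17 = -1.65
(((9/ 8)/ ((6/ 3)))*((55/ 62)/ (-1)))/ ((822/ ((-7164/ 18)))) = 32835/ 135904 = 0.24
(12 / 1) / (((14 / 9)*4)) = 27 / 14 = 1.93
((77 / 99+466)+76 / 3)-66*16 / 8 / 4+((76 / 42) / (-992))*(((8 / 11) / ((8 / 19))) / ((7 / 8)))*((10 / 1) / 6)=138081371 / 300762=459.11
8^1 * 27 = 216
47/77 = 0.61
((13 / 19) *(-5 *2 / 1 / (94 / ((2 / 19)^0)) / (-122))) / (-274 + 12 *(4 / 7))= -91 / 40745804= -0.00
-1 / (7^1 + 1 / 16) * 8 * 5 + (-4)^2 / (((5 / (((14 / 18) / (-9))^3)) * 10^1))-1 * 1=-10004686897 / 1501320825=-6.66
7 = 7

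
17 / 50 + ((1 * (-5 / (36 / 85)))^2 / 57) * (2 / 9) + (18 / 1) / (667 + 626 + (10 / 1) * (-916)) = 0.88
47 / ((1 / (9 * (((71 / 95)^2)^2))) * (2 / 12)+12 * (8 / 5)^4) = 40309278986250 / 67498793644273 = 0.60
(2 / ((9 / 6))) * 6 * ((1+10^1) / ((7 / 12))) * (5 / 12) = 62.86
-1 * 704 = -704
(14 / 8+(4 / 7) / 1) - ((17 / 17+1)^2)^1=-1.68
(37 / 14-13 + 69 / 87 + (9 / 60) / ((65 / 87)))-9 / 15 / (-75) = -12344279 / 1319500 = -9.36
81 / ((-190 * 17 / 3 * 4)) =-243 / 12920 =-0.02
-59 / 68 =-0.87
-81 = -81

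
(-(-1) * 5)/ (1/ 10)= 50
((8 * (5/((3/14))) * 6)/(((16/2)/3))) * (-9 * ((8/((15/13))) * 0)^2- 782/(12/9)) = -246330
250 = 250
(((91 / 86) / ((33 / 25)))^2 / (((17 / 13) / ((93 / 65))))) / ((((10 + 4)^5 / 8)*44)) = 654875 / 2755238743488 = 0.00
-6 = -6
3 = 3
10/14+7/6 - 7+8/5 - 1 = -949/210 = -4.52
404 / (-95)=-404 / 95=-4.25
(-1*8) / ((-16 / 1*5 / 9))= 9 / 10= 0.90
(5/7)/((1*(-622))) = -5/4354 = -0.00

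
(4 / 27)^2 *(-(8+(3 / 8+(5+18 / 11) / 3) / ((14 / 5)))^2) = -1087878289 / 622402704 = -1.75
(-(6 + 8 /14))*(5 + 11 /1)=-736 /7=-105.14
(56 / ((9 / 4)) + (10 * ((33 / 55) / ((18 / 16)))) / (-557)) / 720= 0.03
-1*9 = -9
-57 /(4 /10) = -285 /2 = -142.50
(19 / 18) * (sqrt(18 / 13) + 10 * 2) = 19 * sqrt(26) / 78 + 190 / 9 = 22.35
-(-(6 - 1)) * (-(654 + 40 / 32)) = -13105 / 4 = -3276.25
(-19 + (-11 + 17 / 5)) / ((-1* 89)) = 0.30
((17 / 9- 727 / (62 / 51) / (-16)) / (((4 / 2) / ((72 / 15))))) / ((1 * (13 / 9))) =1051671 / 16120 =65.24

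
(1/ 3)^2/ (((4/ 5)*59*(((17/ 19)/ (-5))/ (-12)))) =475/ 3009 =0.16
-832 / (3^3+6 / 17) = -14144 / 465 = -30.42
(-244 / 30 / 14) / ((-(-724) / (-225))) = 915 / 5068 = 0.18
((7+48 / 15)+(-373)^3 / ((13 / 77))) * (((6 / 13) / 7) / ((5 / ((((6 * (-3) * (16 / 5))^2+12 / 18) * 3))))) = -29835405786185544 / 739375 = -40352197174.89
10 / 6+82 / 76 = 313 / 114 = 2.75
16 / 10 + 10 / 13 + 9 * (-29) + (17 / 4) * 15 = -50669 / 260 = -194.88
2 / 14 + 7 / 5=54 / 35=1.54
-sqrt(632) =-2 * sqrt(158) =-25.14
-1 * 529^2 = -279841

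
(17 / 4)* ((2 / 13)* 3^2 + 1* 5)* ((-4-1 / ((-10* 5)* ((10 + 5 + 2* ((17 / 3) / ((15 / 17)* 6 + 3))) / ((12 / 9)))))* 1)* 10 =-488218699 / 449995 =-1084.94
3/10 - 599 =-5987/10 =-598.70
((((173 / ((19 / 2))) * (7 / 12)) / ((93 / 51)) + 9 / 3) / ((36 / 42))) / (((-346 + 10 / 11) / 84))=-16810871 / 6707532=-2.51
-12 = -12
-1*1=-1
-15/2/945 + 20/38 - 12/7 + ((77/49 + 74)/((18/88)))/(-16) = -116287/4788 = -24.29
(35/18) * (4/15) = 14/27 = 0.52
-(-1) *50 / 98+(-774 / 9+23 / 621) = -113054 / 1323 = -85.45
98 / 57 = 1.72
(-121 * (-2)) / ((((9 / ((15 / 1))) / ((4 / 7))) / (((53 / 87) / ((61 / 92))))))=23599840 / 111447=211.76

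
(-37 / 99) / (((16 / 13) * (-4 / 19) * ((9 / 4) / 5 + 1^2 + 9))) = 2405 / 17424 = 0.14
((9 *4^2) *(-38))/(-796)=1368/199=6.87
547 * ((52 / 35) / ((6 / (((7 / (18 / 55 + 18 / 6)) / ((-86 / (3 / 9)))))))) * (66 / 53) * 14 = -24092068 / 1251171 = -19.26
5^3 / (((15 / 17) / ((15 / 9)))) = 236.11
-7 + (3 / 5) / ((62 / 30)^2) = -6.86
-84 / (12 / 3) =-21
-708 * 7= -4956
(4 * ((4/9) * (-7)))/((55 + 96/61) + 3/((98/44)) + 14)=-334768/1934739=-0.17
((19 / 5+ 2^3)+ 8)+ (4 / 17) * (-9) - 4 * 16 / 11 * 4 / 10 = 14357 / 935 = 15.36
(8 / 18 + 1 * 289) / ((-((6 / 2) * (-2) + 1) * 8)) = 521 / 72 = 7.24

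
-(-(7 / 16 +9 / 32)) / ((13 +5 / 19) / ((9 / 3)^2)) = 437 / 896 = 0.49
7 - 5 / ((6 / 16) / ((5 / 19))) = 199 / 57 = 3.49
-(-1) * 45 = 45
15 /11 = 1.36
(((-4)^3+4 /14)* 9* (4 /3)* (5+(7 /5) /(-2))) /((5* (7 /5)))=-115068 /245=-469.67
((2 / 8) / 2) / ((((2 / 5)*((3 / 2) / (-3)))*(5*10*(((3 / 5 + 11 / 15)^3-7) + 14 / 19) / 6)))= 0.02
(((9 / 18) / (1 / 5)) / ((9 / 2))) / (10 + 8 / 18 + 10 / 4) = 10 / 233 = 0.04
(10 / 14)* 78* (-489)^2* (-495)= -46162309050 / 7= -6594615578.57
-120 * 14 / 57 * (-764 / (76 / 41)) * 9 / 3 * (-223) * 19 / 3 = -977935280 / 19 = -51470277.89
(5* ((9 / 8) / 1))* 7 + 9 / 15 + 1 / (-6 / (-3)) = 1619 / 40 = 40.48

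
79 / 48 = 1.65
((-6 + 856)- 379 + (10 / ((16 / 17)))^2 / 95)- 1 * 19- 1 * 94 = 436773 / 1216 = 359.19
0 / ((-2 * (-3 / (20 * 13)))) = 0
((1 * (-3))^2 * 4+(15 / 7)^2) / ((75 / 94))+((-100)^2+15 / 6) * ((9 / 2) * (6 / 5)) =132457719 / 2450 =54064.38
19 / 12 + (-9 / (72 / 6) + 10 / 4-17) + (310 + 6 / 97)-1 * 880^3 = -198308265749 / 291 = -681471703.60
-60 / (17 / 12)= -42.35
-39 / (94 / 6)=-117 / 47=-2.49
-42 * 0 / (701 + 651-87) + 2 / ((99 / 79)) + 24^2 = 57182 / 99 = 577.60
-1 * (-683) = 683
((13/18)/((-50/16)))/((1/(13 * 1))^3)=-114244/225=-507.75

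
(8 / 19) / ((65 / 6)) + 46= 56858 / 1235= 46.04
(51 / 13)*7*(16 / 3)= 1904 / 13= 146.46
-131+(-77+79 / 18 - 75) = -5015 / 18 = -278.61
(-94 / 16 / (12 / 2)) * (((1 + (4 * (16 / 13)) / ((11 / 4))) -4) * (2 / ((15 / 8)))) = 8131 / 6435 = 1.26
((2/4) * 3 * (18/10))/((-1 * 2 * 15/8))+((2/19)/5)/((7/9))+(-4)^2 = 50896/3325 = 15.31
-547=-547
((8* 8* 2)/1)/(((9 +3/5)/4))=160/3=53.33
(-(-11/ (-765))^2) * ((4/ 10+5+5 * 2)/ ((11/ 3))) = -847/ 975375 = -0.00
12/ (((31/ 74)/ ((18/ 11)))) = 46.87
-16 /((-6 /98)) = 784 /3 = 261.33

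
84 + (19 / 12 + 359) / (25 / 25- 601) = 600473 / 7200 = 83.40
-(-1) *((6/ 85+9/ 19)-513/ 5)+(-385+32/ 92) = -3615753/ 7429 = -486.71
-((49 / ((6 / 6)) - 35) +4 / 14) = -100 / 7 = -14.29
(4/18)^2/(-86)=-2/3483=-0.00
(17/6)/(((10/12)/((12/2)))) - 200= -898/5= -179.60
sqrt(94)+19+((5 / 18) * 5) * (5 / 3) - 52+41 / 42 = -5615 / 189+sqrt(94) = -20.01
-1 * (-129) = 129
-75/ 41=-1.83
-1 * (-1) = 1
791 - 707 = 84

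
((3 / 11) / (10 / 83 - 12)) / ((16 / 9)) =-0.01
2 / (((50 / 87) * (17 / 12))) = 1044 / 425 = 2.46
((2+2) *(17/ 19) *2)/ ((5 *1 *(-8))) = -17/ 95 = -0.18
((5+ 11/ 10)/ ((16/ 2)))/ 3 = 61/ 240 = 0.25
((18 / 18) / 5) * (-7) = -7 / 5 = -1.40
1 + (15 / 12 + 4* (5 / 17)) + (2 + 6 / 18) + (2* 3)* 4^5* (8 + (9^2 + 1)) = 112805015 / 204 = 552965.76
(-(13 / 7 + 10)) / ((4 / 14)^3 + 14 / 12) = -24402 / 2449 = -9.96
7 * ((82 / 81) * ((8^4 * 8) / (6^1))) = 9404416 / 243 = 38701.30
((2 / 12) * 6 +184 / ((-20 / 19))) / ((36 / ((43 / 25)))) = -37367 / 4500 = -8.30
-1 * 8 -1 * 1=-9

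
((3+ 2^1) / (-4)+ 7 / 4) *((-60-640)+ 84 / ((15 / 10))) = -322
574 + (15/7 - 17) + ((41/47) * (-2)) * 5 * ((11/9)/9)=14869028/26649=557.96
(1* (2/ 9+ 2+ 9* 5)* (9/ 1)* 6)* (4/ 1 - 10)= -15300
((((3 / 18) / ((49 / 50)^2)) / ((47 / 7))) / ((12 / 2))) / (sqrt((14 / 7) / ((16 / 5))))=250*sqrt(10) / 145089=0.01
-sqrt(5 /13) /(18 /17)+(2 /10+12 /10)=0.81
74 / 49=1.51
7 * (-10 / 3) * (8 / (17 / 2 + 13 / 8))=-4480 / 243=-18.44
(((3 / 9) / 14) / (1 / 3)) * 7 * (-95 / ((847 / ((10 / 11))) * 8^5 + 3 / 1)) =-25 / 16068394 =-0.00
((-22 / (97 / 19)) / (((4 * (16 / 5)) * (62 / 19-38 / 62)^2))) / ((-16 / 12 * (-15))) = -72506489 / 30254327936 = -0.00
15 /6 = 5 /2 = 2.50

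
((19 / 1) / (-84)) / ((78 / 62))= -589 / 3276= -0.18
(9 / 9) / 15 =1 / 15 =0.07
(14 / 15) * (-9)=-42 / 5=-8.40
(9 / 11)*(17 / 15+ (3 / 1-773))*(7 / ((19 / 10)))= -25494 / 11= -2317.64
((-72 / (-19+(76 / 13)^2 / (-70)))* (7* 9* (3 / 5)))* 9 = 144884376 / 115273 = 1256.88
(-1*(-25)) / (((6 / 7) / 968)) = 84700 / 3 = 28233.33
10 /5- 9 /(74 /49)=-293 /74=-3.96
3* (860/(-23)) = -2580/23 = -112.17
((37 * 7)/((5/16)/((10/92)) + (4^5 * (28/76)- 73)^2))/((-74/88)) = -80864/24306181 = -0.00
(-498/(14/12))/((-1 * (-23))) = -2988/161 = -18.56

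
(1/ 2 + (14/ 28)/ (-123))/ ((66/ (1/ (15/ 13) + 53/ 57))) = 15616/ 1156815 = 0.01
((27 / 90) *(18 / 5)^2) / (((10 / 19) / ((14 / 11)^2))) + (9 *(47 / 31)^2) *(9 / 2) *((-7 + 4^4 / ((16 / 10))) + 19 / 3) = 1078879587777 / 72675625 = 14845.14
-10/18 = -5/9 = -0.56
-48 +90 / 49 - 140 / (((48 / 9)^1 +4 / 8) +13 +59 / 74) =-5690358 / 106771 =-53.29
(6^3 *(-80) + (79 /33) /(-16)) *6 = -9123919 /88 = -103680.90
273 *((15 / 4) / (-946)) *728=-372645 / 473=-787.83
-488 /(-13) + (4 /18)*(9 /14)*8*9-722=-61350 /91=-674.18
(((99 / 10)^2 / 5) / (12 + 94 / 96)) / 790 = 0.00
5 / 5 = 1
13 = 13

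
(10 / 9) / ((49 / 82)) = 820 / 441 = 1.86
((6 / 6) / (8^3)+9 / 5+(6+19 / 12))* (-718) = -25876361 / 3840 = -6738.64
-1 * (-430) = 430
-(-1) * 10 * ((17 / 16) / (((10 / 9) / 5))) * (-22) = -8415 / 8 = -1051.88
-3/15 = -1/5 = -0.20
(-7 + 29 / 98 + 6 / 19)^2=141491025 / 3467044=40.81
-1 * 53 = -53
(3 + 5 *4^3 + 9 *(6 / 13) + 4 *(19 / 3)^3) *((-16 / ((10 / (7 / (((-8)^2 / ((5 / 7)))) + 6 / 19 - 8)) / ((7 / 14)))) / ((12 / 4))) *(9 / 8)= 1453631417 / 474240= 3065.18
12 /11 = 1.09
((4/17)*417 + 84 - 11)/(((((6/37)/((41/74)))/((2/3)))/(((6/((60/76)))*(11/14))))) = 24927221/10710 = 2327.47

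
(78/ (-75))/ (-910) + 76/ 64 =16641/ 14000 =1.19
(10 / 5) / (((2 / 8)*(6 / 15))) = 20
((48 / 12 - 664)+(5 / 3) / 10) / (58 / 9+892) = -11877 / 16172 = -0.73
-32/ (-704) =1/ 22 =0.05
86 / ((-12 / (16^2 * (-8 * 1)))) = 44032 / 3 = 14677.33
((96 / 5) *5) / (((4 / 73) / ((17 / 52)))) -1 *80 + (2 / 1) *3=6484 / 13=498.77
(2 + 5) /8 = 7 /8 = 0.88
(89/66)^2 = 7921/4356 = 1.82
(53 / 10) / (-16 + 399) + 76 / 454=157571 / 869410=0.18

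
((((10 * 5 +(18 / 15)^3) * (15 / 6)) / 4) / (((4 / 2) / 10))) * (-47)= -151951 / 20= -7597.55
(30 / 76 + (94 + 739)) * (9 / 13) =285021 / 494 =576.97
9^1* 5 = 45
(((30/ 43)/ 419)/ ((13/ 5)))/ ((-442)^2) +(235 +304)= 539.00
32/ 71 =0.45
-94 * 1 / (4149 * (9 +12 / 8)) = -0.00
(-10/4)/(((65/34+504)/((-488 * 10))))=414800/17201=24.11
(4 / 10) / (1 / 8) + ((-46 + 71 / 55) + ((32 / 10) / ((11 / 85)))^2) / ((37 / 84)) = 28872796 / 22385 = 1289.83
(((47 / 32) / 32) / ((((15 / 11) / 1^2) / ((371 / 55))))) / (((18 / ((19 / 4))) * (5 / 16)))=331303 / 1728000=0.19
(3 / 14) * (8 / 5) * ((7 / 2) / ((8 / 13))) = 39 / 20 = 1.95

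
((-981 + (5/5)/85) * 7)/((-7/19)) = 1584296/85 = 18638.78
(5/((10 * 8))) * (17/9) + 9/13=1517/1872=0.81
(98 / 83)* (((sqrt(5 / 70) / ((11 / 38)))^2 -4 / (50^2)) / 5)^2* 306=124152071794308 / 11867216796875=10.46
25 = 25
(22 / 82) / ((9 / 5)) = 55 / 369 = 0.15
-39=-39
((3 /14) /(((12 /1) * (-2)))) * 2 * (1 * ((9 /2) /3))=-3 /112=-0.03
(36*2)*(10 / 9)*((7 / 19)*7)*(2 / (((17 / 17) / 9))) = 70560 / 19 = 3713.68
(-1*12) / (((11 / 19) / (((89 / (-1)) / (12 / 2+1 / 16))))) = 324672 / 1067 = 304.28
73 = 73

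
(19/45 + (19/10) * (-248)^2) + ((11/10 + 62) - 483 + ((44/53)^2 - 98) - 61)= 29396699129/252810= 116279.81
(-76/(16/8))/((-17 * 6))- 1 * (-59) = 3028/51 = 59.37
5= 5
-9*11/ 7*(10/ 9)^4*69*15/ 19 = -1174.23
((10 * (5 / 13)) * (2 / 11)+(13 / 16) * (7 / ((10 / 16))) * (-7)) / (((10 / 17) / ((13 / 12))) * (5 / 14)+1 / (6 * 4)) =-128649948 / 481085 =-267.42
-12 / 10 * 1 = -6 / 5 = -1.20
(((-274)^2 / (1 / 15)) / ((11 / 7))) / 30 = 262766 / 11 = 23887.82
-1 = -1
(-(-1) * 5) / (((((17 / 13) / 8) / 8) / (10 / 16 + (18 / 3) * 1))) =27560 / 17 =1621.18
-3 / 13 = -0.23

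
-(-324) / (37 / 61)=19764 / 37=534.16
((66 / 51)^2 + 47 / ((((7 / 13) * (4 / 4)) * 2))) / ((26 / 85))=916775 / 6188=148.15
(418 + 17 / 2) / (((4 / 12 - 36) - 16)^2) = 7677 / 48050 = 0.16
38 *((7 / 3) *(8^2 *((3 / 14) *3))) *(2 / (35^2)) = 7296 / 1225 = 5.96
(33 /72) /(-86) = -0.01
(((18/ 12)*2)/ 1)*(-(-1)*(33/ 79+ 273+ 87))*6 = 512514/ 79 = 6487.52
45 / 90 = 1 / 2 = 0.50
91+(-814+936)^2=14975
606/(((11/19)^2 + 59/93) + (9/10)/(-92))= 18717618960/29645683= 631.38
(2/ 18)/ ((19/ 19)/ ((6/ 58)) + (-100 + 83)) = -1/ 66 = -0.02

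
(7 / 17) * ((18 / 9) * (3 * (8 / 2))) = 168 / 17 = 9.88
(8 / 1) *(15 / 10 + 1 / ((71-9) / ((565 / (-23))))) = 8.83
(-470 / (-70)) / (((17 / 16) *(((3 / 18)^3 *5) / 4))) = 649728 / 595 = 1091.98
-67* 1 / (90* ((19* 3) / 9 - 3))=-67 / 300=-0.22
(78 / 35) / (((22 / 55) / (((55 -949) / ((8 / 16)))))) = -69732 / 7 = -9961.71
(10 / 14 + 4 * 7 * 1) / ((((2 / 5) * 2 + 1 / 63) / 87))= 786915 / 257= 3061.93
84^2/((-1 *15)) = -2352/5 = -470.40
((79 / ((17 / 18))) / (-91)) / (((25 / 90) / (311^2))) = -2475670716 / 7735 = -320060.86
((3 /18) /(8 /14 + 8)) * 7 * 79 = 3871 /360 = 10.75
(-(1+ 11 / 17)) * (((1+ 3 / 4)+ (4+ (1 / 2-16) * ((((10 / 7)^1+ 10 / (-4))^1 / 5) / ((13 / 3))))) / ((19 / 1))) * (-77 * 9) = 1643796 / 4199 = 391.47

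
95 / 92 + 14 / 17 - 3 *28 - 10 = -144113 / 1564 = -92.14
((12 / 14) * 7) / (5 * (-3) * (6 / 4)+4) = -12 / 37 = -0.32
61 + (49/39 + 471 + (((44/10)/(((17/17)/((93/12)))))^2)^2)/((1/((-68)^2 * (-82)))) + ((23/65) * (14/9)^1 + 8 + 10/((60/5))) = -75006124716250427/146250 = -512862391222.23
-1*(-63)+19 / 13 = 838 / 13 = 64.46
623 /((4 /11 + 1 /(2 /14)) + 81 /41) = 280973 /4212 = 66.71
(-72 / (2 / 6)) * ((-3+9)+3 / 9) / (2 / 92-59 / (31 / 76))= 1950768 / 206233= 9.46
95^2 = 9025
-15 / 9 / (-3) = 5 / 9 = 0.56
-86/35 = -2.46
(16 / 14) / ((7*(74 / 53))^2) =5618 / 469567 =0.01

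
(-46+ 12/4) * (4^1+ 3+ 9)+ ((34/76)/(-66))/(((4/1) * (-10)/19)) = -3632623/5280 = -688.00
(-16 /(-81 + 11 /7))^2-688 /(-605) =1.18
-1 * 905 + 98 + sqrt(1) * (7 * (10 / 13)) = -10421 / 13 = -801.62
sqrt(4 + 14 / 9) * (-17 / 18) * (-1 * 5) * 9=425 * sqrt(2) / 6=100.17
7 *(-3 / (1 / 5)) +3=-102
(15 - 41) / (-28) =13 / 14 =0.93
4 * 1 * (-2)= -8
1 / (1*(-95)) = -1 / 95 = -0.01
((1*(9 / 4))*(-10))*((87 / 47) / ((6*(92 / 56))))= -9135 / 2162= -4.23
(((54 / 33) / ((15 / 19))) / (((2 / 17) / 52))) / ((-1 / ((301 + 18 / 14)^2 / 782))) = -288503904 / 2695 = -107051.54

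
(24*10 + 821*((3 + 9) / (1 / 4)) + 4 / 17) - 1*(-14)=674258 / 17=39662.24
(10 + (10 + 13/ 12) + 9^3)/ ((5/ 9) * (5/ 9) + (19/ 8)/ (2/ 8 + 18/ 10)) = 9964107/ 19490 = 511.24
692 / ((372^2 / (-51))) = -2941 / 11532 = -0.26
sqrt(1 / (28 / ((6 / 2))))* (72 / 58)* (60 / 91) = 1080* sqrt(21) / 18473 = 0.27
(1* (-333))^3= -36926037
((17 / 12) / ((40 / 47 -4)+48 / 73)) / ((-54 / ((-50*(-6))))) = 1458175 / 461592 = 3.16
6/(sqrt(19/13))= 6 * sqrt(247)/19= 4.96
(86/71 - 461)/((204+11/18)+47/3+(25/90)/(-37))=-241573/115730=-2.09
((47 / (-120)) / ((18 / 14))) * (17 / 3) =-5593 / 3240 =-1.73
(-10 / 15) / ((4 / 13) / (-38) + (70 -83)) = 494 / 9639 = 0.05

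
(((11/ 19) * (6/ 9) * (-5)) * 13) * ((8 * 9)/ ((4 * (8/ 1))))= -2145/ 38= -56.45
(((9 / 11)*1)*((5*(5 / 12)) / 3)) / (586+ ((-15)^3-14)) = -25 / 123332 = -0.00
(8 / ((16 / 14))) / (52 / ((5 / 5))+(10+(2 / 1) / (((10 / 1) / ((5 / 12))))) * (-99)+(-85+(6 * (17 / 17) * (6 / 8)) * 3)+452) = -28 / 2263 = -0.01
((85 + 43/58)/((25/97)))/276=482381/400200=1.21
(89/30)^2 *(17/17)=7921/900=8.80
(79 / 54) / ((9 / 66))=869 / 81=10.73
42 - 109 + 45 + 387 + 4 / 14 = 2557 / 7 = 365.29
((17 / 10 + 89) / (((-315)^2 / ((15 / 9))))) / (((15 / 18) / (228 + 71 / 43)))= 71653 / 170667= 0.42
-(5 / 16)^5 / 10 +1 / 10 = 1045451 / 10485760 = 0.10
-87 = -87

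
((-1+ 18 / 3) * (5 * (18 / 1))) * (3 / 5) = 270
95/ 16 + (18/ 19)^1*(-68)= -58.48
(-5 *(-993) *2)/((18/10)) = 16550/3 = 5516.67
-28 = -28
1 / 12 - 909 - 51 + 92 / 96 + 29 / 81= -621173 / 648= -958.60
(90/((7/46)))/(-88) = -1035/154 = -6.72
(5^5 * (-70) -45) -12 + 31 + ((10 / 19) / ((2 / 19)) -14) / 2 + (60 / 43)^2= -809043089 / 3698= -218778.55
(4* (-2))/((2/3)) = -12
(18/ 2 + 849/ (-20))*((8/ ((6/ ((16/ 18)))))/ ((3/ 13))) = -23192/ 135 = -171.79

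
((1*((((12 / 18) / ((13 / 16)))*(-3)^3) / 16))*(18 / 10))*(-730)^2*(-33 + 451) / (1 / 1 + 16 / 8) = -2405723760 / 13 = -185055673.85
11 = 11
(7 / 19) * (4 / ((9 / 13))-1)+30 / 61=23491 / 10431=2.25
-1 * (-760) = 760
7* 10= 70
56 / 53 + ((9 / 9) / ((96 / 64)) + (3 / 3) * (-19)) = -2747 / 159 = -17.28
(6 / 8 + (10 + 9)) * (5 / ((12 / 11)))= 90.52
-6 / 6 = -1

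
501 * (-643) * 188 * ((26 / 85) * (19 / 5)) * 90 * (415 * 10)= -446975886558240 / 17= -26292699209308.24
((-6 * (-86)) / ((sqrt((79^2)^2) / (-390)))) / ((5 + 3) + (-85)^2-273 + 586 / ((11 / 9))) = -368940 / 85120999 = -0.00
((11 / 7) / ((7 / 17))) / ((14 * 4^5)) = 187 / 702464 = 0.00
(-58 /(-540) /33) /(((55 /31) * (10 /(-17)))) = -15283 /4900500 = -0.00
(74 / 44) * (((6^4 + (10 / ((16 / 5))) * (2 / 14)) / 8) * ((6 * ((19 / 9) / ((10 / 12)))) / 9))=460.30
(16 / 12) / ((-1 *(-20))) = 1 / 15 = 0.07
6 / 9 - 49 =-145 / 3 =-48.33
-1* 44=-44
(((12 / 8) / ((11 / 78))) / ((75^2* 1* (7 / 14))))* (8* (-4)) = -0.12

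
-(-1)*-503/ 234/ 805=-503/ 188370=-0.00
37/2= 18.50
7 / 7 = 1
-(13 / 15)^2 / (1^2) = -169 / 225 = -0.75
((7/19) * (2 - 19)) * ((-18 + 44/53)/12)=54145/6042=8.96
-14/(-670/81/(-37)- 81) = 41958/242087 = 0.17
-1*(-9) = 9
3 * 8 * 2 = 48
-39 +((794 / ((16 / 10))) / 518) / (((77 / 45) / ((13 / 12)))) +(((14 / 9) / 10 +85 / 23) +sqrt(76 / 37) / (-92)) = -22815582079 / 660512160 - sqrt(703) / 1702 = -34.56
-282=-282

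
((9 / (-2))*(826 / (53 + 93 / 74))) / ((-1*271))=275058 / 1088065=0.25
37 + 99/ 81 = 344/ 9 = 38.22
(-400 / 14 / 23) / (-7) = 200 / 1127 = 0.18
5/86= 0.06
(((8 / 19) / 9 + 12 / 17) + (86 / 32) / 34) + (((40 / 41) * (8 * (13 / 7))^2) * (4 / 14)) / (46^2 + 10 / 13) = 15493542502153 / 17999475808608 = 0.86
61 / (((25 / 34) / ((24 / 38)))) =24888 / 475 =52.40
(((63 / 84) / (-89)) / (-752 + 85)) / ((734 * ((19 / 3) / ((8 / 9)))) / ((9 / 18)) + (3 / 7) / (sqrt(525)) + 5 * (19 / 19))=538398525 / 445940504575018738-105 * sqrt(21) / 222970252287509369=0.00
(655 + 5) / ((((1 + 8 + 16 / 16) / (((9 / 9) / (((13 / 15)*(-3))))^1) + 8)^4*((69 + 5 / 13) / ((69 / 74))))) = 1495 / 17694288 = 0.00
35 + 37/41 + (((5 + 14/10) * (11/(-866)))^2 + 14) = 49.91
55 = 55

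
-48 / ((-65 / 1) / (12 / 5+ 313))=75696 / 325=232.91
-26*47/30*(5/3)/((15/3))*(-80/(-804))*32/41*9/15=-78208/123615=-0.63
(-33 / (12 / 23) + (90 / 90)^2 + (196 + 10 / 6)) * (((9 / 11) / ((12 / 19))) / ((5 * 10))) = 3.51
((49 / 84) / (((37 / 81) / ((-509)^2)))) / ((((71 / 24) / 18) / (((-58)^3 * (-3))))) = 3095468292040992 / 2627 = 1178328242116.86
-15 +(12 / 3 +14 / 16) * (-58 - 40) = -1971 / 4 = -492.75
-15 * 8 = -120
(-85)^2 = 7225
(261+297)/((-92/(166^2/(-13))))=3844062/299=12856.39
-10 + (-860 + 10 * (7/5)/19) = -16516/19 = -869.26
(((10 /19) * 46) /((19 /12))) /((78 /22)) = 4.31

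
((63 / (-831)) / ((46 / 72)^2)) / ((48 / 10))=-5670 / 146533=-0.04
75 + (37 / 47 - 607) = -24967 / 47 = -531.21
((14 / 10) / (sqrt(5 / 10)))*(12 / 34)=42*sqrt(2) / 85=0.70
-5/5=-1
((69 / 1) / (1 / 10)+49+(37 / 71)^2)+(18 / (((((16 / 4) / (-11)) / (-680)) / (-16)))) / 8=-335633452 / 5041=-66580.73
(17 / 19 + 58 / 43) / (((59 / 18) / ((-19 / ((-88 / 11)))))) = 16497 / 10148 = 1.63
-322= -322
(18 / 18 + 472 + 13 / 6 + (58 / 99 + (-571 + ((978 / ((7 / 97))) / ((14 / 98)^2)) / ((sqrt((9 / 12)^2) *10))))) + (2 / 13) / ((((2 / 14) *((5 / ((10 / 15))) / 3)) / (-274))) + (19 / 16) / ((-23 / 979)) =209048834749 / 2368080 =88277.78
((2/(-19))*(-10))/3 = 20/57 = 0.35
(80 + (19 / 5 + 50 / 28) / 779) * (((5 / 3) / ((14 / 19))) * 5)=21813955 / 24108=904.84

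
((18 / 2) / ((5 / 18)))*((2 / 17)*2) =648 / 85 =7.62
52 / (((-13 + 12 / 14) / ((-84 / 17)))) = 30576 / 1445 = 21.16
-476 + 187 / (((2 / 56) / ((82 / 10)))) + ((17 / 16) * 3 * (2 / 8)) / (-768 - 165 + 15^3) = 11059772501 / 260480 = 42459.20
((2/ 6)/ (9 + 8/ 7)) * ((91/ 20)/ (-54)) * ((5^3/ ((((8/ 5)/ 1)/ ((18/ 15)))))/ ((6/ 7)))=-111475/ 368064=-0.30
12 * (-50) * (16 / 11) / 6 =-1600 / 11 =-145.45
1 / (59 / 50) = 50 / 59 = 0.85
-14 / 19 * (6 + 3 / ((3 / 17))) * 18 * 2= -11592 / 19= -610.11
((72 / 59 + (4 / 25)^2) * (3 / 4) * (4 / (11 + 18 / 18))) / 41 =11486 / 1511875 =0.01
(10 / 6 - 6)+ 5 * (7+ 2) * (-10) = -1363 / 3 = -454.33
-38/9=-4.22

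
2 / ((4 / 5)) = 5 / 2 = 2.50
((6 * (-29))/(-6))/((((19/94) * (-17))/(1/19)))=-0.44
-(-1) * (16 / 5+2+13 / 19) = 559 / 95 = 5.88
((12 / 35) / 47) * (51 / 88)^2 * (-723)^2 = 4078854387 / 3184720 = 1280.76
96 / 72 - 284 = -848 / 3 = -282.67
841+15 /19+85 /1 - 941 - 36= -954 /19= -50.21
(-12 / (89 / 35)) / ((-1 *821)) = 420 / 73069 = 0.01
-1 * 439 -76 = -515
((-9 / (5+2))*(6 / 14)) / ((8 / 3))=-81 / 392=-0.21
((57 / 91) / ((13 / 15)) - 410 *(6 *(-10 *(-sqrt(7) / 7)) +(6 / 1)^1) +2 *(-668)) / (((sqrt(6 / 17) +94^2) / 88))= -162589468800 *sqrt(7) / 4645456291 - 29674646775664 / 785082113179 +197551772 *sqrt(102) / 785082113179 +1082400 *sqrt(714) / 4645456291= -130.39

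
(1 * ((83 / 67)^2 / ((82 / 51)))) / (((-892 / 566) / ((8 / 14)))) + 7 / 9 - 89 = -229011448699 / 2585704401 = -88.57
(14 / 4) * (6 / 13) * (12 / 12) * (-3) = -63 / 13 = -4.85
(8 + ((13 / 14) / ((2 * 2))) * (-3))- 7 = 17 / 56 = 0.30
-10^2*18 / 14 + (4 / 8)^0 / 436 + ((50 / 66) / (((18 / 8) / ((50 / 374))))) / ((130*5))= -283310340151 / 2203565364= -128.57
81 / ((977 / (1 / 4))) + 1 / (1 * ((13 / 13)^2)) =3989 / 3908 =1.02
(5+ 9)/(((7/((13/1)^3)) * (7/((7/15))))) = 4394/15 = 292.93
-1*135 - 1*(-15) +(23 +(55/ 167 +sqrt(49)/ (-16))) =-259473/ 2672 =-97.11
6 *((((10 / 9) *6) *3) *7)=840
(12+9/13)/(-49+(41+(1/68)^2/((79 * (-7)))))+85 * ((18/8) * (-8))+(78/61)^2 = -504652459976842/329848666407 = -1529.95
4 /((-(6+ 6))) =-1 /3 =-0.33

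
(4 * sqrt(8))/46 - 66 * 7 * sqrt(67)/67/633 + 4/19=-154 * sqrt(67)/14137 + 4/19 + 4 * sqrt(2)/23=0.37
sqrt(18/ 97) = 3*sqrt(194)/ 97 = 0.43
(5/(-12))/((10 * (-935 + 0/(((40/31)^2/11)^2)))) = 1/22440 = 0.00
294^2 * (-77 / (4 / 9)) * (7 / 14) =-14975037 / 2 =-7487518.50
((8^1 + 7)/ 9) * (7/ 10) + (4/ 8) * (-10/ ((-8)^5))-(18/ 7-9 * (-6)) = -38125463/ 688128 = -55.40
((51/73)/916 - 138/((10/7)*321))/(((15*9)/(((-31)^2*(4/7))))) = -10319662943/8451697275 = -1.22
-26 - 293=-319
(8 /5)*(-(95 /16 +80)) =-275 /2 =-137.50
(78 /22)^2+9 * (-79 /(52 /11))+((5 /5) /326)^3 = -7511672008433 /54498120248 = -137.83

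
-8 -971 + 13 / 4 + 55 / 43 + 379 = -102421 / 172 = -595.47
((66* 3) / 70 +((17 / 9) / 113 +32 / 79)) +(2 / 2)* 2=14764012 / 2812005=5.25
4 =4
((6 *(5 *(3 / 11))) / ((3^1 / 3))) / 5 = 18 / 11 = 1.64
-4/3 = -1.33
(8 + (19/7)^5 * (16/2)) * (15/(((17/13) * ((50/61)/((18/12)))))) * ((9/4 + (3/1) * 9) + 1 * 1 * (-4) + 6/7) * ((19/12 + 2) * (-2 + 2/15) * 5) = -1827620436421/84035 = -21748324.35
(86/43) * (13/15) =26/15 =1.73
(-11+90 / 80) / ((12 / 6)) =-79 / 16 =-4.94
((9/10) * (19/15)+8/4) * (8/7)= 628/175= 3.59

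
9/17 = 0.53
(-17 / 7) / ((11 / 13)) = -221 / 77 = -2.87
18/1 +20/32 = 149/8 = 18.62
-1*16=-16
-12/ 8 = -3/ 2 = -1.50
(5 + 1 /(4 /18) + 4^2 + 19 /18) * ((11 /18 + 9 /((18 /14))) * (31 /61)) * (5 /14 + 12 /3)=1015033 /2268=447.55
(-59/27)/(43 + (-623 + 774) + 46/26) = -767/68715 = -0.01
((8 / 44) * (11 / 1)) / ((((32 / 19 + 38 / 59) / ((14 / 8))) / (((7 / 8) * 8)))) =54929 / 5220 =10.52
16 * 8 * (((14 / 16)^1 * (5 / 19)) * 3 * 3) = 5040 / 19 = 265.26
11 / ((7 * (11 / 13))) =13 / 7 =1.86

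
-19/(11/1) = -1.73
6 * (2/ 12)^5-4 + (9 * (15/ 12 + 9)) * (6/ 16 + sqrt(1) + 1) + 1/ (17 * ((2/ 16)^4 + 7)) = 215.10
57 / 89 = 0.64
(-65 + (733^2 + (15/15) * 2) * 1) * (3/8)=805839/4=201459.75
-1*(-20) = 20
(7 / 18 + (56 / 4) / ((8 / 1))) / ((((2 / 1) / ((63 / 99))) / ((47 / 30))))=2303 / 2160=1.07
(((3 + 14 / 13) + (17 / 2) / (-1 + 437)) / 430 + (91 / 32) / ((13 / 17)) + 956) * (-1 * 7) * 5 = -65494468053 / 1949792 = -33590.49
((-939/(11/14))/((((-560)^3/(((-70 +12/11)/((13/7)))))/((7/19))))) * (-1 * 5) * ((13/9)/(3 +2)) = 118627/882816000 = 0.00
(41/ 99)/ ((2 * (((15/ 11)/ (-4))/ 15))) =-82/ 9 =-9.11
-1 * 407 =-407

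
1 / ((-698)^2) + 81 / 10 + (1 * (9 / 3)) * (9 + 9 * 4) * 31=4193.10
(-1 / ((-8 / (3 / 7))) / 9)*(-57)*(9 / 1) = -171 / 56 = -3.05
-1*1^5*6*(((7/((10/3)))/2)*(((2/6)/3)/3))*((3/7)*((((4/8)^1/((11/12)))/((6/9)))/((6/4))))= -3/55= -0.05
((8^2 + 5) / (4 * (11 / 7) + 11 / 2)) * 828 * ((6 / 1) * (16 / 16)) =1599696 / 55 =29085.38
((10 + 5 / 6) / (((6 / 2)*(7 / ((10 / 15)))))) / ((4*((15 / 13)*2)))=169 / 4536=0.04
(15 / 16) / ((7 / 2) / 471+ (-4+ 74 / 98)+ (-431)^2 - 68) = 346185 / 68568544472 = 0.00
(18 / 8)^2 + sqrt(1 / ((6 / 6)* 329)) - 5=sqrt(329) / 329 + 1 / 16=0.12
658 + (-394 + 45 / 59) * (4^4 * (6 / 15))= -11684802 / 295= -39609.50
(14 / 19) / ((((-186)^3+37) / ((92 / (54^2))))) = -322 / 89128677969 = -0.00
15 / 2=7.50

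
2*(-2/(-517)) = 4/517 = 0.01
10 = 10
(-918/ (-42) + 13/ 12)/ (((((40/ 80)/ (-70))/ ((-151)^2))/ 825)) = -60414099625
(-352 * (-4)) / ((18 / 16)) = 11264 / 9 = 1251.56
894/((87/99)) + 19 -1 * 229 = 23412/29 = 807.31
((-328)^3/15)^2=1245211326152704/225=5534272560678.68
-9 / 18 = -1 / 2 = -0.50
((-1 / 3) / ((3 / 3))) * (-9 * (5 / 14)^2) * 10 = 375 / 98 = 3.83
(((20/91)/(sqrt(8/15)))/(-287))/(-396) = 5 * sqrt(30)/10342332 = 0.00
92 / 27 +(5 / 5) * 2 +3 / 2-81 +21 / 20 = -39443 / 540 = -73.04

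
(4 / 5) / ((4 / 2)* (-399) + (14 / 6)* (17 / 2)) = -24 / 23345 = -0.00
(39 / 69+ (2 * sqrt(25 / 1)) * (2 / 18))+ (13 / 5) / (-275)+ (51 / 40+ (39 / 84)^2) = 704569031 / 223146000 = 3.16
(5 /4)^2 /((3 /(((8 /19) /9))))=25 /1026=0.02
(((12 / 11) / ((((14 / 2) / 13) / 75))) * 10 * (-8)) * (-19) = 17784000 / 77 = 230961.04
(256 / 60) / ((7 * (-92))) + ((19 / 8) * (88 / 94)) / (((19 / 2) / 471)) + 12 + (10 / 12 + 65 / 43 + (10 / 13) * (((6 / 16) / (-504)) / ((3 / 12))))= 63231074681 / 507594360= 124.57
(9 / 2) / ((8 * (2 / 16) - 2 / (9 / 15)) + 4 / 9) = -81 / 34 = -2.38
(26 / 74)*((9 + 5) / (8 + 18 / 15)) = 455 / 851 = 0.53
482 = 482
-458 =-458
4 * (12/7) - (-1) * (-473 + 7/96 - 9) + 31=-298415/672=-444.07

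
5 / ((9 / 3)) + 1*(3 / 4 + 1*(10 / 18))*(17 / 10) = 1399 / 360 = 3.89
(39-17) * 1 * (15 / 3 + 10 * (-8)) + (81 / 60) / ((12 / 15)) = -26373 / 16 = -1648.31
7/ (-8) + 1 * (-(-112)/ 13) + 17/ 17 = 909/ 104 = 8.74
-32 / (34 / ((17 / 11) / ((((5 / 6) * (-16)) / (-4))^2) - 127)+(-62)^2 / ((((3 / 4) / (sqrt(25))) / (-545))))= 1674564 / 730870449175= 0.00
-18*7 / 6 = -21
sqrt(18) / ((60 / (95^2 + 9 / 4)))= 36109*sqrt(2) / 80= 638.32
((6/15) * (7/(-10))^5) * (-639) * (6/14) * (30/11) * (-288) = -497093436/34375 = -14460.90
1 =1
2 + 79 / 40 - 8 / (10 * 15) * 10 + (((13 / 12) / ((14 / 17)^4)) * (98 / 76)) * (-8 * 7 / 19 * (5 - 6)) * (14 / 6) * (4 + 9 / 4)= 139299857 / 1039680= 133.98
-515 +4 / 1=-511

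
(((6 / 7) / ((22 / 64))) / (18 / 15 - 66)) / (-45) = 16 / 18711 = 0.00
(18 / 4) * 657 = 5913 / 2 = 2956.50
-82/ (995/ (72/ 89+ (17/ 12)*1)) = -97457/ 531330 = -0.18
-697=-697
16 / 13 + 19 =20.23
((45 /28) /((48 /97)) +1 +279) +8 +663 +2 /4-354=269135 /448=600.75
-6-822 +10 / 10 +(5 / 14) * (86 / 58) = -335547 / 406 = -826.47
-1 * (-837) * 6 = 5022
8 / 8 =1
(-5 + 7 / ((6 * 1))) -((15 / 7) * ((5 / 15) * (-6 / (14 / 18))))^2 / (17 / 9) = -4875391 / 244902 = -19.91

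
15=15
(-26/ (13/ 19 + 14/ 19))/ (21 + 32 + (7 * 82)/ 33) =-5434/ 20907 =-0.26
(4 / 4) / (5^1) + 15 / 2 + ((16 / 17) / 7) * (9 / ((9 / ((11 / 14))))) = 65021 / 8330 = 7.81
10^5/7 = 100000/7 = 14285.71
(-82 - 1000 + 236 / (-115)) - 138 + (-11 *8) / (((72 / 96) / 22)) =-3803.39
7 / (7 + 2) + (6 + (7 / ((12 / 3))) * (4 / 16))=1039 / 144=7.22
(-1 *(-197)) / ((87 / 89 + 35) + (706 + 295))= 17533 / 92291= 0.19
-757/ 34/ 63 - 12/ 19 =-0.98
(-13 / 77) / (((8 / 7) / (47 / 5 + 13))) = -182 / 55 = -3.31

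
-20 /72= -5 /18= -0.28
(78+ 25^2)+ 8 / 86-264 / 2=24557 / 43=571.09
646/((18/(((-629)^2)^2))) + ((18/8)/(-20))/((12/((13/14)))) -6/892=50511234303745680767/8991360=5617752409395.87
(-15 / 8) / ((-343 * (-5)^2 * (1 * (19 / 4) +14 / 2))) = 3 / 161210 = 0.00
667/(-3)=-667/3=-222.33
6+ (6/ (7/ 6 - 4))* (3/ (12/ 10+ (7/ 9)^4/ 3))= 2641686/ 2211751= 1.19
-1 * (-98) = 98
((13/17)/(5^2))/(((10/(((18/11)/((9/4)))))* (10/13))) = 338/116875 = 0.00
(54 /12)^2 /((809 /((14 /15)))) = 0.02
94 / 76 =47 / 38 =1.24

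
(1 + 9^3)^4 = 283982410000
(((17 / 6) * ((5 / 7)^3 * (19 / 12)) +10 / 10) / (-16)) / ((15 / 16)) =-65071 / 370440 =-0.18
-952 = -952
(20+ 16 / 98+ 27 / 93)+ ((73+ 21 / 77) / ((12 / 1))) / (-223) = 456661385 / 22356642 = 20.43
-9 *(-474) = 4266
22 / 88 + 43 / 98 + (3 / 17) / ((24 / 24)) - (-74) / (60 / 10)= 131933 / 9996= 13.20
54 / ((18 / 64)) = 192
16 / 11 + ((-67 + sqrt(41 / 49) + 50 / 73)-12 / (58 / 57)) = -1785033 / 23287 + sqrt(41) / 7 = -75.74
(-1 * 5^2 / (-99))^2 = 625 / 9801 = 0.06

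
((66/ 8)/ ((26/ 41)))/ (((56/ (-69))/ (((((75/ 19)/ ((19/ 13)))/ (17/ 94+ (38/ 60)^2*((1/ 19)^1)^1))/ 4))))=-74043770625/ 1381642304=-53.59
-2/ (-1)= 2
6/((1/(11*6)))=396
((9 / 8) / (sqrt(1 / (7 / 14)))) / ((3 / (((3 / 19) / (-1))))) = -9*sqrt(2) / 304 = -0.04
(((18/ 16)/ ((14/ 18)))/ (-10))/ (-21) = 27/ 3920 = 0.01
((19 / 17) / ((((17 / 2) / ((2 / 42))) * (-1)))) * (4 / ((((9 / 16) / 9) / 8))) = -19456 / 6069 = -3.21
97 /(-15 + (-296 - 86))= -97 /397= -0.24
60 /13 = 4.62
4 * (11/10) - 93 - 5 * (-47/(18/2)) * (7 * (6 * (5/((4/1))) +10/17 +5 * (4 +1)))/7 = 131813/170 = 775.37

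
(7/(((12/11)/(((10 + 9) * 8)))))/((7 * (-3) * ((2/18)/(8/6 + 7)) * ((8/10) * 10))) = -5225/12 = -435.42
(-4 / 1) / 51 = -4 / 51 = -0.08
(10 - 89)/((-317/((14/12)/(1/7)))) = 3871/1902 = 2.04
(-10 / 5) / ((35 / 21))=-6 / 5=-1.20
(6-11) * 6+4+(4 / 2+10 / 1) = -14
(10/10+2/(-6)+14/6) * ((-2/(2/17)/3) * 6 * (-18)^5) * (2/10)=192735936/5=38547187.20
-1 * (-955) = 955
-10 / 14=-5 / 7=-0.71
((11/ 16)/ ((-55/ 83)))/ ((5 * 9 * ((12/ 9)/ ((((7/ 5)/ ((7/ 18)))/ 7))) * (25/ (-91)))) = 3237/ 100000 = 0.03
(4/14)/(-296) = -1/1036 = -0.00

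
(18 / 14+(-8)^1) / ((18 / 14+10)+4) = -0.44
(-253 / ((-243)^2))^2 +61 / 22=212695256659 / 76709256822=2.77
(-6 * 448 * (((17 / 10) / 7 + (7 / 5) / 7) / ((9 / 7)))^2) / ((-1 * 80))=13454 / 3375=3.99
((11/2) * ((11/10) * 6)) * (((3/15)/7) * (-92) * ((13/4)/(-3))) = 36179/350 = 103.37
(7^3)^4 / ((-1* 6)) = -13841287201 / 6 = -2306881200.17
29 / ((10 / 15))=87 / 2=43.50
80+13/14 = 1133/14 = 80.93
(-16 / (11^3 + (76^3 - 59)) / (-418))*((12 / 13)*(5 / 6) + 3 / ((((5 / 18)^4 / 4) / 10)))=32753762 / 18689903375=0.00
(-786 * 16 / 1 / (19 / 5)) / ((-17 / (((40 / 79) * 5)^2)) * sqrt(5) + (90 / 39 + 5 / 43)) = 15241005312000000000 / 55668808992936851 + 16677434350337280000 * sqrt(5) / 55668808992936851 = 943.67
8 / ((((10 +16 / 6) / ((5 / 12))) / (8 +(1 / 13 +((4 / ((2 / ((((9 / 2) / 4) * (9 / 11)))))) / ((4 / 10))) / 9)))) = 2.26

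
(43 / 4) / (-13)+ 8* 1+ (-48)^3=-5750411 / 52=-110584.83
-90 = -90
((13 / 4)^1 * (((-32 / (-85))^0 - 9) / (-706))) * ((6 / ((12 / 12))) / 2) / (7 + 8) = 13 / 1765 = 0.01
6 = 6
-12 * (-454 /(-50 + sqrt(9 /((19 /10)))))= -517560 /4741 - 8172 * sqrt(190) /23705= -113.92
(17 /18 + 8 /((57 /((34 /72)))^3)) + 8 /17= 25981179877 /18360774792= 1.42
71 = 71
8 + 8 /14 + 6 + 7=151 /7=21.57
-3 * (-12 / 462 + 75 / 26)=-17169 / 2002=-8.58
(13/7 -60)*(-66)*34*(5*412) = 1881414480/7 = 268773497.14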